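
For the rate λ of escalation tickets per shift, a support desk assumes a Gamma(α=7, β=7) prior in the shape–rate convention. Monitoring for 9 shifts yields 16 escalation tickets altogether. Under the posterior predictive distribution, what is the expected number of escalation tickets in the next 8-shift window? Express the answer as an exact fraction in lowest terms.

Total count 16 over total exposure 9 shifts.
The Gamma prior is conjugate for the Poisson rate, so λ | data ~ Gamma(7+16, 7+9) = Gamma(23, 16).
Predictive mean over an 8-shift window = T·E[λ|data] = 8·23/16 = 23/2.

23/2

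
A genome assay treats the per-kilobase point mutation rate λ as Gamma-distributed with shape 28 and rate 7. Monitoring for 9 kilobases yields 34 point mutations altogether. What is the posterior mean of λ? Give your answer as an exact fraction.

Total count 34 over total exposure 9 kilobases.
The Gamma prior is conjugate for the Poisson rate, so λ | data ~ Gamma(28+34, 7+9) = Gamma(62, 16).
Posterior mean = α'/β' = 62/16 = 31/8.

31/8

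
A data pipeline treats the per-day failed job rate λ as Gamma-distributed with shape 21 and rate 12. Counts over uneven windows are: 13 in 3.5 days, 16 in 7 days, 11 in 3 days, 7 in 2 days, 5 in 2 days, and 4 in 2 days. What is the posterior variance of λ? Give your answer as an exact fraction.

Total count: 13 + 16 + 11 + 7 + 5 + 4 = 56.
Total exposure: 3.5 + 7 + 3 + 2 + 2 + 2 = 19.5 days.
The Gamma prior is conjugate for the Poisson rate, so λ | data ~ Gamma(21+56, 12+19.5) = Gamma(77, 63/2).
Posterior variance = α'/β'² = 77/(3969/4) = 44/567.

44/567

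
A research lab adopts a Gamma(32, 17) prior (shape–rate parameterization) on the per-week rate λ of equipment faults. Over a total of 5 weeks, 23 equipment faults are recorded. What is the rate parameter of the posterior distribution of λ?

22

Total count 23 over total exposure 5 weeks.
Conjugate update: add total count to the shape and total exposure to the rate, giving Gamma(55, 22).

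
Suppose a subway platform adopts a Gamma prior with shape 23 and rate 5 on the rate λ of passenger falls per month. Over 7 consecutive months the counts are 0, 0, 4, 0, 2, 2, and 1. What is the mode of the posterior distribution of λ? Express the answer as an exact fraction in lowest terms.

31/12

Total count: 0 + 0 + 4 + 0 + 2 + 2 + 1 = 9.
Total exposure: 7 months.
Conjugate update: add total count to the shape and total exposure to the rate, giving Gamma(32, 12).
Posterior mode = (α'−1)/β' = 31/12.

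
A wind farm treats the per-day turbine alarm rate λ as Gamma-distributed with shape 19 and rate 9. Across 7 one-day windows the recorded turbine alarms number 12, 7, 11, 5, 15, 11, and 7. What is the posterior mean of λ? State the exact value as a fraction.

Total count: 12 + 7 + 11 + 5 + 15 + 11 + 7 = 68.
Total exposure: 7 days.
Conjugate update: add total count to the shape and total exposure to the rate, giving Gamma(87, 16).
Posterior mean = α'/β' = 87/16.

87/16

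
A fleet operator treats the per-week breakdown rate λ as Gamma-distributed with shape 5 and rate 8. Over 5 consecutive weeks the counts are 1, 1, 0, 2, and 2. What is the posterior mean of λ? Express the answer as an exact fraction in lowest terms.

Total count: 1 + 1 + 0 + 2 + 2 = 6.
Total exposure: 5 weeks.
Posterior: α' = 5 + 6 = 11, β' = 8 + 5 = 13.
Posterior mean = α'/β' = 11/13.

11/13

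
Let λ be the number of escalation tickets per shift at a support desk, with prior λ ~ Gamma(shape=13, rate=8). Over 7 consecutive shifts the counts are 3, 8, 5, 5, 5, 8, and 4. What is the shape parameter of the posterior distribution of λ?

Total count: 3 + 8 + 5 + 5 + 5 + 8 + 4 = 38.
Total exposure: 7 shifts.
The Gamma prior is conjugate for the Poisson rate, so λ | data ~ Gamma(13+38, 8+7) = Gamma(51, 15).

51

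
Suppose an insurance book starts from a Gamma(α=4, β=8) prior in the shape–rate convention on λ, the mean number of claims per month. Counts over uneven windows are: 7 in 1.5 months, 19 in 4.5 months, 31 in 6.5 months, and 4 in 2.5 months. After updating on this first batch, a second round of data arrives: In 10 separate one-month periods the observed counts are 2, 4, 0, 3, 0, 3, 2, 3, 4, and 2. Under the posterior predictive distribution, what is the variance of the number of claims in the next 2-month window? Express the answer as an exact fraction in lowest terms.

560/99

Total count: 7 + 19 + 31 + 4 = 61.
Total exposure: 1.5 + 4.5 + 6.5 + 2.5 = 15 months.
After the first batch: Gamma(4 + 61, 8 + 15) = Gamma(65, 23).
Total count: 2 + 4 + 0 + 3 + 0 + 3 + 2 + 3 + 4 + 2 = 23.
Total exposure: 10 months.
After the second batch: Gamma(65 + 23, 23 + 10) = Gamma(88, 33).
The posterior predictive for a window of length T is Negative Binomial with variance T·α'·(β'+T)/β'² = 2·88·35/1089 = 560/99.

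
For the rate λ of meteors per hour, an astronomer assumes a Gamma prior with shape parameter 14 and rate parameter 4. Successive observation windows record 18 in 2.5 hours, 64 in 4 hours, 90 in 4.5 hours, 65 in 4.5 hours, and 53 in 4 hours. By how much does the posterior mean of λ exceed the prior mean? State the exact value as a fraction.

887/94

Total count: 18 + 64 + 90 + 65 + 53 = 290.
Total exposure: 2.5 + 4 + 4.5 + 4.5 + 4 = 19.5 hours.
The Gamma prior is conjugate for the Poisson rate, so λ | data ~ Gamma(14+290, 4+19.5) = Gamma(304, 47/2).
Posterior mean = 304/(47/2) = 608/47; prior mean = 14/4 = 7/2. Difference = 608/47 − 7/2 = 887/94.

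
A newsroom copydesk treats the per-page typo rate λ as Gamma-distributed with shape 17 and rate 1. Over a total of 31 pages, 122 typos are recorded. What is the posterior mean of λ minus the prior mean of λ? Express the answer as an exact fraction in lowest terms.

-405/32

Total count 122 over total exposure 31 pages.
Conjugate update: add total count to the shape and total exposure to the rate, giving Gamma(139, 32).
Posterior mean = 139/32 = 139/32; prior mean = 17/1 = 17. Difference = 139/32 − 17 = -405/32.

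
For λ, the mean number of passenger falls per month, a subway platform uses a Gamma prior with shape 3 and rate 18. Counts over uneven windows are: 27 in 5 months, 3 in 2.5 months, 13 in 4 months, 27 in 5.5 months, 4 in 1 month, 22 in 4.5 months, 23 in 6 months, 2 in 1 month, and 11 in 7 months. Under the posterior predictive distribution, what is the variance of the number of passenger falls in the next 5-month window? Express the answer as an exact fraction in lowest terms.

160650/11881

Total count: 27 + 3 + 13 + 27 + 4 + 22 + 23 + 2 + 11 = 132.
Total exposure: 5 + 2.5 + 4 + 5.5 + 1 + 4.5 + 6 + 1 + 7 = 36.5 months.
Posterior: α' = 3 + 132 = 135, β' = 18 + 36.5 = 109/2.
The posterior predictive for a window of length T is Negative Binomial with variance T·α'·(β'+T)/β'² = 5·135·(119/2)/(11881/4) = 160650/11881.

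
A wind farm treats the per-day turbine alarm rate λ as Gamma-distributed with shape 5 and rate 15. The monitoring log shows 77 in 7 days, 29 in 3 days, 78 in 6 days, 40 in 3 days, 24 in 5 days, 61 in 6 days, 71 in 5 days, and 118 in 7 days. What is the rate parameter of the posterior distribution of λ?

Total count: 77 + 29 + 78 + 40 + 24 + 61 + 71 + 118 = 498.
Total exposure: 7 + 3 + 6 + 3 + 5 + 6 + 5 + 7 = 42 days.
Conjugate update: add total count to the shape and total exposure to the rate, giving Gamma(503, 57).

57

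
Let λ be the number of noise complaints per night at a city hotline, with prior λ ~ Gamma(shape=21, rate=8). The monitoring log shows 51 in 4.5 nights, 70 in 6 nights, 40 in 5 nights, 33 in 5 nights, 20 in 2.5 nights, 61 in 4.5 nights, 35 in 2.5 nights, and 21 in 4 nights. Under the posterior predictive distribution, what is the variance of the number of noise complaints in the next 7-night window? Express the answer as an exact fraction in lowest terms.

Total count: 51 + 70 + 40 + 33 + 20 + 61 + 35 + 21 = 331.
Total exposure: 4.5 + 6 + 5 + 5 + 2.5 + 4.5 + 2.5 + 4 = 34 nights.
By Gamma–Poisson conjugacy, the posterior is Gamma(α + Σx, β + Σt) = Gamma(21 + 331, 8 + 34) = Gamma(352, 42).
The posterior predictive for a window of length T is Negative Binomial with variance T·α'·(β'+T)/β'² = 7·352·49/1764 = 616/9.

616/9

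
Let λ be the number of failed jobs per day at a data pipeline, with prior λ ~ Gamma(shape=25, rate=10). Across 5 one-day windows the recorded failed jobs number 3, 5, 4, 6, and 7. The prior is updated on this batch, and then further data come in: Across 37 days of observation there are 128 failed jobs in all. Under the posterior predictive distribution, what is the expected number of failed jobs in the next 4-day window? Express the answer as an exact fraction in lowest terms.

178/13

Total count: 3 + 5 + 4 + 6 + 7 = 25.
Total exposure: 5 days.
After the first batch: Gamma(25 + 25, 10 + 5) = Gamma(50, 15).
Total count 128 over total exposure 37 days.
After the second batch: Gamma(50 + 128, 15 + 37) = Gamma(178, 52).
Predictive mean over a 4-day window = T·E[λ|data] = 4·178/52 = 178/13.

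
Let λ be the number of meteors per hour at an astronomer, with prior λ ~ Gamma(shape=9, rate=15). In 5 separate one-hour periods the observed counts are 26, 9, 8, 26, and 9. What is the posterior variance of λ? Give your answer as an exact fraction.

Total count: 26 + 9 + 8 + 26 + 9 = 78.
Total exposure: 5 hours.
Gamma(α, β) with Poisson data over total exposure Σt gives posterior Gamma(α+Σx, β+Σt) = Gamma(87, 20).
Posterior variance = α'/β'² = 87/400.

87/400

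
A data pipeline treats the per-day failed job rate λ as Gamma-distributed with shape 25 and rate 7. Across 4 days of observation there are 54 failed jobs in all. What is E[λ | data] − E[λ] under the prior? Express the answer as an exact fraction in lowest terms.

278/77

Total count 54 over total exposure 4 days.
Gamma(α, β) with Poisson data over total exposure Σt gives posterior Gamma(α+Σx, β+Σt) = Gamma(79, 11).
Posterior mean = 79/11 = 79/11; prior mean = 25/7 = 25/7. Difference = 79/11 − 25/7 = 278/77.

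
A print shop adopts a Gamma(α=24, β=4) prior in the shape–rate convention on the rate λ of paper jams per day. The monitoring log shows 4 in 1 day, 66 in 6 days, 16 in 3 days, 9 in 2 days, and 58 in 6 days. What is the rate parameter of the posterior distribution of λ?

22

Total count: 4 + 66 + 16 + 9 + 58 = 153.
Total exposure: 1 + 6 + 3 + 2 + 6 = 18 days.
Gamma(α, β) with Poisson data over total exposure Σt gives posterior Gamma(α+Σx, β+Σt) = Gamma(177, 22).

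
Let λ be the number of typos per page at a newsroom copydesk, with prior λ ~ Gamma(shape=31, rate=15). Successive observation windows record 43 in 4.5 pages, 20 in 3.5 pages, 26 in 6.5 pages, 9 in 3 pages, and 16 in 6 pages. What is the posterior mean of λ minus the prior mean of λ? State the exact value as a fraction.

1963/1155

Total count: 43 + 20 + 26 + 9 + 16 = 114.
Total exposure: 4.5 + 3.5 + 6.5 + 3 + 6 = 23.5 pages.
Conjugate update: add total count to the shape and total exposure to the rate, giving Gamma(145, 77/2).
Posterior mean = 145/(77/2) = 290/77; prior mean = 31/15 = 31/15. Difference = 290/77 − 31/15 = 1963/1155.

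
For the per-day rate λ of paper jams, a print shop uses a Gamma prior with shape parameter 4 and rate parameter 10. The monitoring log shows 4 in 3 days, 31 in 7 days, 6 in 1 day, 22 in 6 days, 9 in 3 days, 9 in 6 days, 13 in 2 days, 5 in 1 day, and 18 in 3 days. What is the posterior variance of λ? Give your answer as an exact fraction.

Total count: 4 + 31 + 6 + 22 + 9 + 9 + 13 + 5 + 18 = 117.
Total exposure: 3 + 7 + 1 + 6 + 3 + 6 + 2 + 1 + 3 = 32 days.
The Gamma prior is conjugate for the Poisson rate, so λ | data ~ Gamma(4+117, 10+32) = Gamma(121, 42).
Posterior variance = α'/β'² = 121/1764.

121/1764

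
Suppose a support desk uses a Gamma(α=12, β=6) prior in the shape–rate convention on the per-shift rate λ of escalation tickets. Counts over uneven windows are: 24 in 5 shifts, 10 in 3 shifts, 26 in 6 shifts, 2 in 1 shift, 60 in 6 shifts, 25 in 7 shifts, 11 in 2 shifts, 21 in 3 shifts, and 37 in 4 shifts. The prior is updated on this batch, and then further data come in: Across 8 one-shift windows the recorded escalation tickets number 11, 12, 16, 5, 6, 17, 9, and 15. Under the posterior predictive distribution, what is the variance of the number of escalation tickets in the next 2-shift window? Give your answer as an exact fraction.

Total count: 24 + 10 + 26 + 2 + 60 + 25 + 11 + 21 + 37 = 216.
Total exposure: 5 + 3 + 6 + 1 + 6 + 7 + 2 + 3 + 4 = 37 shifts.
After the first batch: Gamma(12 + 216, 6 + 37) = Gamma(228, 43).
Total count: 11 + 12 + 16 + 5 + 6 + 17 + 9 + 15 = 91.
Total exposure: 8 shifts.
After the second batch: Gamma(228 + 91, 43 + 8) = Gamma(319, 51).
The posterior predictive for a window of length T is Negative Binomial with variance T·α'·(β'+T)/β'² = 2·319·53/2601 = 33814/2601.

33814/2601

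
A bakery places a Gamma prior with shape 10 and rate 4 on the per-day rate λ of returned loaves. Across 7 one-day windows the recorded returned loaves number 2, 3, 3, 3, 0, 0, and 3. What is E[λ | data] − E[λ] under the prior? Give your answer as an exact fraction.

-7/22

Total count: 2 + 3 + 3 + 3 + 0 + 0 + 3 = 14.
Total exposure: 7 days.
Conjugate update: add total count to the shape and total exposure to the rate, giving Gamma(24, 11).
Posterior mean = 24/11 = 24/11; prior mean = 10/4 = 5/2. Difference = 24/11 − 5/2 = -7/22.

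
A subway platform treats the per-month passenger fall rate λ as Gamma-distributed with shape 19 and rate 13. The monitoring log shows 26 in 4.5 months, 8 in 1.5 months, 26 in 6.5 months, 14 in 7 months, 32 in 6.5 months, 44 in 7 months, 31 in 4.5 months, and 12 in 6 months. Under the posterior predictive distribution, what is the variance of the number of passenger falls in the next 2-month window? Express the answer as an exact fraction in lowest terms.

Total count: 26 + 8 + 26 + 14 + 32 + 44 + 31 + 12 = 193.
Total exposure: 4.5 + 1.5 + 6.5 + 7 + 6.5 + 7 + 4.5 + 6 = 43.5 months.
By Gamma–Poisson conjugacy, the posterior is Gamma(α + Σx, β + Σt) = Gamma(19 + 193, 13 + 43.5) = Gamma(212, 113/2).
The posterior predictive for a window of length T is Negative Binomial with variance T·α'·(β'+T)/β'² = 2·212·(117/2)/(12769/4) = 99216/12769.

99216/12769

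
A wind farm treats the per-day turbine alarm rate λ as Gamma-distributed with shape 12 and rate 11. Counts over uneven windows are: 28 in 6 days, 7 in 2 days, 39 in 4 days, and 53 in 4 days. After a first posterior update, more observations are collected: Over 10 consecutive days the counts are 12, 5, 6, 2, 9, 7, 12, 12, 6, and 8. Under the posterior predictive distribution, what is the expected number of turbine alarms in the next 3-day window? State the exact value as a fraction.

654/37

Total count: 28 + 7 + 39 + 53 = 127.
Total exposure: 6 + 2 + 4 + 4 = 16 days.
After the first batch: Gamma(12 + 127, 11 + 16) = Gamma(139, 27).
Total count: 12 + 5 + 6 + 2 + 9 + 7 + 12 + 12 + 6 + 8 = 79.
Total exposure: 10 days.
After the second batch: Gamma(139 + 79, 27 + 10) = Gamma(218, 37).
Predictive mean over a 3-day window = T·E[λ|data] = 3·218/37 = 654/37.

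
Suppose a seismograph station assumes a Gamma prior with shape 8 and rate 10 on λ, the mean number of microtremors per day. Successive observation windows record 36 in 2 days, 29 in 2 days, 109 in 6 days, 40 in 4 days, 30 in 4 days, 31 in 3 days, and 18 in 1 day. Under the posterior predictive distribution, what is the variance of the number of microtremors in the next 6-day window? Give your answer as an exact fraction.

Total count: 36 + 29 + 109 + 40 + 30 + 31 + 18 = 293.
Total exposure: 2 + 2 + 6 + 4 + 4 + 3 + 1 = 22 days.
Gamma(α, β) with Poisson data over total exposure Σt gives posterior Gamma(α+Σx, β+Σt) = Gamma(301, 32).
The posterior predictive for a window of length T is Negative Binomial with variance T·α'·(β'+T)/β'² = 6·301·38/1024 = 17157/256.

17157/256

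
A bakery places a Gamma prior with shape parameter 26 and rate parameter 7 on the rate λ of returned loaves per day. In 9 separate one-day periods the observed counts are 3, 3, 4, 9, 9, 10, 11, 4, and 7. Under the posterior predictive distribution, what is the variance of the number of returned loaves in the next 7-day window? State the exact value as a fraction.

Total count: 3 + 3 + 4 + 9 + 9 + 10 + 11 + 4 + 7 = 60.
Total exposure: 9 days.
Conjugate update: add total count to the shape and total exposure to the rate, giving Gamma(86, 16).
The posterior predictive for a window of length T is Negative Binomial with variance T·α'·(β'+T)/β'² = 7·86·23/256 = 6923/128.

6923/128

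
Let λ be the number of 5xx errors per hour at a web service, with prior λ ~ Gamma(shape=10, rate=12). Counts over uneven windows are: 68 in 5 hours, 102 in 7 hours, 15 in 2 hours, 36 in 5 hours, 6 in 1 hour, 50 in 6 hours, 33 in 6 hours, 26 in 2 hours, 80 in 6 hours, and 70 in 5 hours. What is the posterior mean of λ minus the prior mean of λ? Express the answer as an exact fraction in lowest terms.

299/38

Total count: 68 + 102 + 15 + 36 + 6 + 50 + 33 + 26 + 80 + 70 = 486.
Total exposure: 5 + 7 + 2 + 5 + 1 + 6 + 6 + 2 + 6 + 5 = 45 hours.
Posterior: α' = 10 + 486 = 496, β' = 12 + 45 = 57.
Posterior mean = 496/57 = 496/57; prior mean = 10/12 = 5/6. Difference = 496/57 − 5/6 = 299/38.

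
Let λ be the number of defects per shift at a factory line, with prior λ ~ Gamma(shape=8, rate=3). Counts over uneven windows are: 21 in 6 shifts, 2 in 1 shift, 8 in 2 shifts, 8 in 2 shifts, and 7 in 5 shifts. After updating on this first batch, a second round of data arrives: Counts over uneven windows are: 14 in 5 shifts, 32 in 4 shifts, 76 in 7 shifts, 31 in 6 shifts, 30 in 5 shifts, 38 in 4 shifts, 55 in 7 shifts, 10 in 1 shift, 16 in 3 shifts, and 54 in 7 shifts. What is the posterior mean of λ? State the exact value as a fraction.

205/34

Total count: 21 + 2 + 8 + 8 + 7 = 46.
Total exposure: 6 + 1 + 2 + 2 + 5 = 16 shifts.
After the first batch: Gamma(8 + 46, 3 + 16) = Gamma(54, 19).
Total count: 14 + 32 + 76 + 31 + 30 + 38 + 55 + 10 + 16 + 54 = 356.
Total exposure: 5 + 4 + 7 + 6 + 5 + 4 + 7 + 1 + 3 + 7 = 49 shifts.
After the second batch: Gamma(54 + 356, 19 + 49) = Gamma(410, 68).
Posterior mean = α'/β' = 410/68 = 205/34.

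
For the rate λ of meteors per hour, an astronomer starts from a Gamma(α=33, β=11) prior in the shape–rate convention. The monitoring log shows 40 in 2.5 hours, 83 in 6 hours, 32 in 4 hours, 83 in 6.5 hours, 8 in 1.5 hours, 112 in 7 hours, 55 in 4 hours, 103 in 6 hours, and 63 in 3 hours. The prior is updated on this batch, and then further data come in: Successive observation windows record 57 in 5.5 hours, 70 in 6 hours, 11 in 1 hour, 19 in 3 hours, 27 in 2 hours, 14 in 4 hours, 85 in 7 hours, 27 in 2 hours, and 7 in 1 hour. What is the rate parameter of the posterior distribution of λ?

Total count: 40 + 83 + 32 + 83 + 8 + 112 + 55 + 103 + 63 = 579.
Total exposure: 2.5 + 6 + 4 + 6.5 + 1.5 + 7 + 4 + 6 + 3 = 40.5 hours.
After the first batch: Gamma(33 + 579, 11 + 40.5) = Gamma(612, 103/2).
Total count: 57 + 70 + 11 + 19 + 27 + 14 + 85 + 27 + 7 = 317.
Total exposure: 5.5 + 6 + 1 + 3 + 2 + 4 + 7 + 2 + 1 = 31.5 hours.
After the second batch: Gamma(612 + 317, 103/2 + 31.5) = Gamma(929, 83).

83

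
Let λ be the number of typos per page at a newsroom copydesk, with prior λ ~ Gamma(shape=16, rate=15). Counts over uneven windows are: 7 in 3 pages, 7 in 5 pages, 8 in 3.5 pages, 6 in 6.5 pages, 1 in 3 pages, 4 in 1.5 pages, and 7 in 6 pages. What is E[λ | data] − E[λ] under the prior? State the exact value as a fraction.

Total count: 7 + 7 + 8 + 6 + 1 + 4 + 7 = 40.
Total exposure: 3 + 5 + 3.5 + 6.5 + 3 + 1.5 + 6 = 28.5 pages.
Posterior: α' = 16 + 40 = 56, β' = 15 + 28.5 = 87/2.
Posterior mean = 56/(87/2) = 112/87; prior mean = 16/15 = 16/15. Difference = 112/87 − 16/15 = 32/145.

32/145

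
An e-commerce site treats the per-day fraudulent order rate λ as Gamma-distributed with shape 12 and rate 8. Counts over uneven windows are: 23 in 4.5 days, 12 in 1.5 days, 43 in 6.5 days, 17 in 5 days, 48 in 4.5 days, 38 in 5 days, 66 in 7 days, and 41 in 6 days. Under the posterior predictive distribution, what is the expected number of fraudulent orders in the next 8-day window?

50

Total count: 23 + 12 + 43 + 17 + 48 + 38 + 66 + 41 = 288.
Total exposure: 4.5 + 1.5 + 6.5 + 5 + 4.5 + 5 + 7 + 6 = 40 days.
By Gamma–Poisson conjugacy, the posterior is Gamma(α + Σx, β + Σt) = Gamma(12 + 288, 8 + 40) = Gamma(300, 48).
Predictive mean over an 8-day window = T·E[λ|data] = 8·300/48 = 50.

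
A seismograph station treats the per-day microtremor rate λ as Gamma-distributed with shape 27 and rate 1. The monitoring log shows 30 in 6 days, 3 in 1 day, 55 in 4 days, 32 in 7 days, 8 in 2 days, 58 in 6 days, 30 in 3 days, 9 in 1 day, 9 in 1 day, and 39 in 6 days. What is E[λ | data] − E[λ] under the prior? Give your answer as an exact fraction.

Total count: 30 + 3 + 55 + 32 + 8 + 58 + 30 + 9 + 9 + 39 = 273.
Total exposure: 6 + 1 + 4 + 7 + 2 + 6 + 3 + 1 + 1 + 6 = 37 days.
The Gamma prior is conjugate for the Poisson rate, so λ | data ~ Gamma(27+273, 1+37) = Gamma(300, 38).
Posterior mean = 300/38 = 150/19; prior mean = 27/1 = 27. Difference = 150/19 − 27 = -363/19.

-363/19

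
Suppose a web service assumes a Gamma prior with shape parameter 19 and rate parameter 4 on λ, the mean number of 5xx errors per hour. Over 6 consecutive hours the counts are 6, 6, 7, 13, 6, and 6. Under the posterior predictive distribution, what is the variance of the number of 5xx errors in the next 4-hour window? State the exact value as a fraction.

882/25

Total count: 6 + 6 + 7 + 13 + 6 + 6 = 44.
Total exposure: 6 hours.
The Gamma prior is conjugate for the Poisson rate, so λ | data ~ Gamma(19+44, 4+6) = Gamma(63, 10).
The posterior predictive for a window of length T is Negative Binomial with variance T·α'·(β'+T)/β'² = 4·63·14/100 = 882/25.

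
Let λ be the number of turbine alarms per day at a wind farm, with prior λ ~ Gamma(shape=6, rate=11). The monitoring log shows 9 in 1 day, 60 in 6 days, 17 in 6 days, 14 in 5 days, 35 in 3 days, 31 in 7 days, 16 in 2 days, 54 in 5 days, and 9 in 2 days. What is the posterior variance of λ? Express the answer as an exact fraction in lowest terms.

Total count: 9 + 60 + 17 + 14 + 35 + 31 + 16 + 54 + 9 = 245.
Total exposure: 1 + 6 + 6 + 5 + 3 + 7 + 2 + 5 + 2 = 37 days.
Gamma(α, β) with Poisson data over total exposure Σt gives posterior Gamma(α+Σx, β+Σt) = Gamma(251, 48).
Posterior variance = α'/β'² = 251/2304.

251/2304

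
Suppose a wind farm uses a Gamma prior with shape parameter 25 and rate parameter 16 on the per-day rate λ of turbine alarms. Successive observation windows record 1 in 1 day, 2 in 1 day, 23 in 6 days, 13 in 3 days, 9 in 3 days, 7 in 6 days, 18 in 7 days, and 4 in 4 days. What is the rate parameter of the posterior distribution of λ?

47

Total count: 1 + 2 + 23 + 13 + 9 + 7 + 18 + 4 = 77.
Total exposure: 1 + 1 + 6 + 3 + 3 + 6 + 7 + 4 = 31 days.
Posterior: α' = 25 + 77 = 102, β' = 16 + 31 = 47.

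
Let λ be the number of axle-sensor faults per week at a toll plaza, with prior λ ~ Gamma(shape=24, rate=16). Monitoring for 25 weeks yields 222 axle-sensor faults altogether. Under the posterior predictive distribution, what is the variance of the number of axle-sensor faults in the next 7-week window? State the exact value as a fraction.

2016/41

Total count 222 over total exposure 25 weeks.
Posterior: α' = 24 + 222 = 246, β' = 16 + 25 = 41.
The posterior predictive for a window of length T is Negative Binomial with variance T·α'·(β'+T)/β'² = 7·246·48/1681 = 2016/41.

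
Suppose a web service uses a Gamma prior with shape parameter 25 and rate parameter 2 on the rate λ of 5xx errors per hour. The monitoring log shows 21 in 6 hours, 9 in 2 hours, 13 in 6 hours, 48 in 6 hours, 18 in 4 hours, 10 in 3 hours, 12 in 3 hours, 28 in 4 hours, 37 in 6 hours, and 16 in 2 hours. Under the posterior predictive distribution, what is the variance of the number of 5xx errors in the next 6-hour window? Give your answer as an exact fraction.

17775/484

Total count: 21 + 9 + 13 + 48 + 18 + 10 + 12 + 28 + 37 + 16 = 212.
Total exposure: 6 + 2 + 6 + 6 + 4 + 3 + 3 + 4 + 6 + 2 = 42 hours.
Posterior: α' = 25 + 212 = 237, β' = 2 + 42 = 44.
The posterior predictive for a window of length T is Negative Binomial with variance T·α'·(β'+T)/β'² = 6·237·50/1936 = 17775/484.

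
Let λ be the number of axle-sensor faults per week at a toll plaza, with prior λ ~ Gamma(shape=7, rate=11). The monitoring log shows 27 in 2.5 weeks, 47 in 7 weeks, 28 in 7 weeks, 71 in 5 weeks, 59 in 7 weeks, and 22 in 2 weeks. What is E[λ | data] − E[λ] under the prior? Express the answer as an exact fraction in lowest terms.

Total count: 27 + 47 + 28 + 71 + 59 + 22 = 254.
Total exposure: 2.5 + 7 + 7 + 5 + 7 + 2 = 30.5 weeks.
Conjugate update: add total count to the shape and total exposure to the rate, giving Gamma(261, 83/2).
Posterior mean = 261/(83/2) = 522/83; prior mean = 7/11 = 7/11. Difference = 522/83 − 7/11 = 5161/913.

5161/913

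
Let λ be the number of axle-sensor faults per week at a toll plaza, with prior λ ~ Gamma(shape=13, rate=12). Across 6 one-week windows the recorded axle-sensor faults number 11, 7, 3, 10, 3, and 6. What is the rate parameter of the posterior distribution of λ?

Total count: 11 + 7 + 3 + 10 + 3 + 6 = 40.
Total exposure: 6 weeks.
Posterior: α' = 13 + 40 = 53, β' = 12 + 6 = 18.

18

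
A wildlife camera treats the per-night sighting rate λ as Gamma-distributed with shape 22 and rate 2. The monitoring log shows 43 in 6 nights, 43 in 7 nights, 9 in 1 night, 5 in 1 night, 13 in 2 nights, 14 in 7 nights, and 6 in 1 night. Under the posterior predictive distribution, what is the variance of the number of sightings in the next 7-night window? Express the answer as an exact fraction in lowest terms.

36890/729

Total count: 43 + 43 + 9 + 5 + 13 + 14 + 6 = 133.
Total exposure: 6 + 7 + 1 + 1 + 2 + 7 + 1 = 25 nights.
Gamma(α, β) with Poisson data over total exposure Σt gives posterior Gamma(α+Σx, β+Σt) = Gamma(155, 27).
The posterior predictive for a window of length T is Negative Binomial with variance T·α'·(β'+T)/β'² = 7·155·34/729 = 36890/729.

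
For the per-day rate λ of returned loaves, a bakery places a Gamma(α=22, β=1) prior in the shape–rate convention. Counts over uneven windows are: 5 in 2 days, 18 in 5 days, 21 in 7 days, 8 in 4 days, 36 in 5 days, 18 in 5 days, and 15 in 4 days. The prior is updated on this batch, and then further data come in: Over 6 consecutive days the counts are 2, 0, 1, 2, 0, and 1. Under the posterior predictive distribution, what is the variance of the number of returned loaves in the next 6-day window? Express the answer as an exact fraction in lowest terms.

Total count: 5 + 18 + 21 + 8 + 36 + 18 + 15 = 121.
Total exposure: 2 + 5 + 7 + 4 + 5 + 5 + 4 = 32 days.
After the first batch: Gamma(22 + 121, 1 + 32) = Gamma(143, 33).
Total count: 2 + 0 + 1 + 2 + 0 + 1 = 6.
Total exposure: 6 days.
After the second batch: Gamma(143 + 6, 33 + 6) = Gamma(149, 39).
The posterior predictive for a window of length T is Negative Binomial with variance T·α'·(β'+T)/β'² = 6·149·45/1521 = 4470/169.

4470/169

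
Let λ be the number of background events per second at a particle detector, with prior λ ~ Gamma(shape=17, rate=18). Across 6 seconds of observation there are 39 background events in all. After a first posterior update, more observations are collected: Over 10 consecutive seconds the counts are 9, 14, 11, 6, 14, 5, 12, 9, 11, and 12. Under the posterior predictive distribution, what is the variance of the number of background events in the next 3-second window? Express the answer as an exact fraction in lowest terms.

17649/1156

Total count 39 over total exposure 6 seconds.
After the first batch: Gamma(17 + 39, 18 + 6) = Gamma(56, 24).
Total count: 9 + 14 + 11 + 6 + 14 + 5 + 12 + 9 + 11 + 12 = 103.
Total exposure: 10 seconds.
After the second batch: Gamma(56 + 103, 24 + 10) = Gamma(159, 34).
The posterior predictive for a window of length T is Negative Binomial with variance T·α'·(β'+T)/β'² = 3·159·37/1156 = 17649/1156.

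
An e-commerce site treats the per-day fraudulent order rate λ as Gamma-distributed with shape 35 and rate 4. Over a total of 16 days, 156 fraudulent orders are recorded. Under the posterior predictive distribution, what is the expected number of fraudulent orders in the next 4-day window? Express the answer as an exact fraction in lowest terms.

191/5

Total count 156 over total exposure 16 days.
Gamma(α, β) with Poisson data over total exposure Σt gives posterior Gamma(α+Σx, β+Σt) = Gamma(191, 20).
Predictive mean over a 4-day window = T·E[λ|data] = 4·191/20 = 191/5.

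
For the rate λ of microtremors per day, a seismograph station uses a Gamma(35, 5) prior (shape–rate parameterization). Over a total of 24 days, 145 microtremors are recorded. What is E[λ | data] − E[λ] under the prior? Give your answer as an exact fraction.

Total count 145 over total exposure 24 days.
By Gamma–Poisson conjugacy, the posterior is Gamma(α + Σx, β + Σt) = Gamma(35 + 145, 5 + 24) = Gamma(180, 29).
Posterior mean = 180/29 = 180/29; prior mean = 35/5 = 7. Difference = 180/29 − 7 = -23/29.

-23/29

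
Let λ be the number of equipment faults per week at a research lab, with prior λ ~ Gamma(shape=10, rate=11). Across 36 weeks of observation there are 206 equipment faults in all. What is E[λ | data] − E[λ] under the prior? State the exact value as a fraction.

Total count 206 over total exposure 36 weeks.
The Gamma prior is conjugate for the Poisson rate, so λ | data ~ Gamma(10+206, 11+36) = Gamma(216, 47).
Posterior mean = 216/47 = 216/47; prior mean = 10/11 = 10/11. Difference = 216/47 − 10/11 = 1906/517.

1906/517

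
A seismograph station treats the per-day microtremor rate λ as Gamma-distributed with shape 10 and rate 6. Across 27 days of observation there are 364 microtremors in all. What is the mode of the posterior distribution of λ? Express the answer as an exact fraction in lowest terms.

373/33

Total count 364 over total exposure 27 days.
Gamma(α, β) with Poisson data over total exposure Σt gives posterior Gamma(α+Σx, β+Σt) = Gamma(374, 33).
Posterior mode = (α'−1)/β' = 373/33.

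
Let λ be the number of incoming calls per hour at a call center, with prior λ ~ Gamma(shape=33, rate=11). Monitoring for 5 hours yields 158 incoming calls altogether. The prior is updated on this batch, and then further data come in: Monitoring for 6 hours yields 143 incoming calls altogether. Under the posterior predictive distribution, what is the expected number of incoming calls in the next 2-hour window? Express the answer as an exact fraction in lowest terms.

Total count 158 over total exposure 5 hours.
After the first batch: Gamma(33 + 158, 11 + 5) = Gamma(191, 16).
Total count 143 over total exposure 6 hours.
After the second batch: Gamma(191 + 143, 16 + 6) = Gamma(334, 22).
Predictive mean over a 2-hour window = T·E[λ|data] = 2·334/22 = 334/11.

334/11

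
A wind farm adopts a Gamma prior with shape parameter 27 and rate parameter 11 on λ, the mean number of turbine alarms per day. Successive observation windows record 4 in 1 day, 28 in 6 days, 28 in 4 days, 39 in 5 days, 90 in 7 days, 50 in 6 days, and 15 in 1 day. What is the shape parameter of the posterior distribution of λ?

Total count: 4 + 28 + 28 + 39 + 90 + 50 + 15 = 254.
Total exposure: 1 + 6 + 4 + 5 + 7 + 6 + 1 = 30 days.
Conjugate update: add total count to the shape and total exposure to the rate, giving Gamma(281, 41).

281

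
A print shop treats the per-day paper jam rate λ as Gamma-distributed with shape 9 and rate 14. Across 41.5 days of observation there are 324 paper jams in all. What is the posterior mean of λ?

6

Total count 324 over total exposure 41.5 days.
Posterior: α' = 9 + 324 = 333, β' = 14 + 41.5 = 111/2.
Posterior mean = α'/β' = 333/(111/2) = 6.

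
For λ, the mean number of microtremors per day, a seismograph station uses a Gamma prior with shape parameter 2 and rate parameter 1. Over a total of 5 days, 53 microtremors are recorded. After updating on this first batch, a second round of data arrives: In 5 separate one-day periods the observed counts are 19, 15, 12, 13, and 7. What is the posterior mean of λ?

Total count 53 over total exposure 5 days.
After the first batch: Gamma(2 + 53, 1 + 5) = Gamma(55, 6).
Total count: 19 + 15 + 12 + 13 + 7 = 66.
Total exposure: 5 days.
After the second batch: Gamma(55 + 66, 6 + 5) = Gamma(121, 11).
Posterior mean = α'/β' = 121/11 = 11.

11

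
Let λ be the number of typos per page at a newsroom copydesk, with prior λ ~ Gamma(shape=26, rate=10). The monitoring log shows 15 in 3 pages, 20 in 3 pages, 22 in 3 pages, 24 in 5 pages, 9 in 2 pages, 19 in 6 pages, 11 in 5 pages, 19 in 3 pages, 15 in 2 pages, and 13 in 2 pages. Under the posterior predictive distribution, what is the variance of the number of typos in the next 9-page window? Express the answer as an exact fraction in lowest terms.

Total count: 15 + 20 + 22 + 24 + 9 + 19 + 11 + 19 + 15 + 13 = 167.
Total exposure: 3 + 3 + 3 + 5 + 2 + 6 + 5 + 3 + 2 + 2 = 34 pages.
Gamma(α, β) with Poisson data over total exposure Σt gives posterior Gamma(α+Σx, β+Σt) = Gamma(193, 44).
The posterior predictive for a window of length T is Negative Binomial with variance T·α'·(β'+T)/β'² = 9·193·53/1936 = 92061/1936.

92061/1936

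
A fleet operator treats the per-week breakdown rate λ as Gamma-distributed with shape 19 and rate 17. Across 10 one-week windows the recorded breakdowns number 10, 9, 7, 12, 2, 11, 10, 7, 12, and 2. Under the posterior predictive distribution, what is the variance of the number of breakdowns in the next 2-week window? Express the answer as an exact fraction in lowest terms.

5858/729

Total count: 10 + 9 + 7 + 12 + 2 + 11 + 10 + 7 + 12 + 2 = 82.
Total exposure: 10 weeks.
Conjugate update: add total count to the shape and total exposure to the rate, giving Gamma(101, 27).
The posterior predictive for a window of length T is Negative Binomial with variance T·α'·(β'+T)/β'² = 2·101·29/729 = 5858/729.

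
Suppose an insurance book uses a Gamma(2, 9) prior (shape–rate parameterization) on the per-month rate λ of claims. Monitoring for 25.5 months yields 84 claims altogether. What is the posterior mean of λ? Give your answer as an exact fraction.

172/69

Total count 84 over total exposure 25.5 months.
The Gamma prior is conjugate for the Poisson rate, so λ | data ~ Gamma(2+84, 9+25.5) = Gamma(86, 69/2).
Posterior mean = α'/β' = 86/(69/2) = 172/69.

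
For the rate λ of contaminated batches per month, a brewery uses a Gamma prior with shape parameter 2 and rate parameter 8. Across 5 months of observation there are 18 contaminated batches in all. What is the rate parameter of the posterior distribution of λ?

Total count 18 over total exposure 5 months.
Gamma(α, β) with Poisson data over total exposure Σt gives posterior Gamma(α+Σx, β+Σt) = Gamma(20, 13).

13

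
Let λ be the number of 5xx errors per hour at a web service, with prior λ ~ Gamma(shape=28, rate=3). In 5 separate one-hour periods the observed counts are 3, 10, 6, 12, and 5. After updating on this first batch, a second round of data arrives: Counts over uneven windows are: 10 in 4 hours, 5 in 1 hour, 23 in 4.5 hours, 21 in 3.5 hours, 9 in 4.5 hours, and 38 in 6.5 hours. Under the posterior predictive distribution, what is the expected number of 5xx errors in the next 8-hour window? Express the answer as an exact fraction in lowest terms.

Total count: 3 + 10 + 6 + 12 + 5 = 36.
Total exposure: 5 hours.
After the first batch: Gamma(28 + 36, 3 + 5) = Gamma(64, 8).
Total count: 10 + 5 + 23 + 21 + 9 + 38 = 106.
Total exposure: 4 + 1 + 4.5 + 3.5 + 4.5 + 6.5 = 24 hours.
After the second batch: Gamma(64 + 106, 8 + 24) = Gamma(170, 32).
Predictive mean over an 8-hour window = T·E[λ|data] = 8·170/32 = 85/2.

85/2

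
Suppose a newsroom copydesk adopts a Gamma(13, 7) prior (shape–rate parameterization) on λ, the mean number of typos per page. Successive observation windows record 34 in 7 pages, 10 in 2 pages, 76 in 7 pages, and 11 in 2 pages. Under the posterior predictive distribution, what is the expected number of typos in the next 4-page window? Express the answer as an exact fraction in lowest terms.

Total count: 34 + 10 + 76 + 11 = 131.
Total exposure: 7 + 2 + 7 + 2 = 18 pages.
Gamma(α, β) with Poisson data over total exposure Σt gives posterior Gamma(α+Σx, β+Σt) = Gamma(144, 25).
Predictive mean over a 4-page window = T·E[λ|data] = 4·144/25 = 576/25.

576/25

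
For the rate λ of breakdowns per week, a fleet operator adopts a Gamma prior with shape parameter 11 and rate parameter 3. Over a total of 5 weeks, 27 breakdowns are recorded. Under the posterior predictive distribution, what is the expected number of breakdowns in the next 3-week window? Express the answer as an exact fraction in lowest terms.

57/4

Total count 27 over total exposure 5 weeks.
Conjugate update: add total count to the shape and total exposure to the rate, giving Gamma(38, 8).
Predictive mean over a 3-week window = T·E[λ|data] = 3·38/8 = 57/4.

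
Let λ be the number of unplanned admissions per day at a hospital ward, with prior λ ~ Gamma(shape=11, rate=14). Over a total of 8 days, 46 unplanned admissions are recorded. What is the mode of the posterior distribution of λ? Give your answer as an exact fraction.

Total count 46 over total exposure 8 days.
Posterior: α' = 11 + 46 = 57, β' = 14 + 8 = 22.
Posterior mode = (α'−1)/β' = 56/22 = 28/11.

28/11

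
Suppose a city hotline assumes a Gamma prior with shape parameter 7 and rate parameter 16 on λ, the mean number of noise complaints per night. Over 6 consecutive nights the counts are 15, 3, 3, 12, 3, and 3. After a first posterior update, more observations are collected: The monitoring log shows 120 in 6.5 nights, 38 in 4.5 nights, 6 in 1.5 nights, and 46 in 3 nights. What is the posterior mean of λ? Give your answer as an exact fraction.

Total count: 15 + 3 + 3 + 12 + 3 + 3 = 39.
Total exposure: 6 nights.
After the first batch: Gamma(7 + 39, 16 + 6) = Gamma(46, 22).
Total count: 120 + 38 + 6 + 46 = 210.
Total exposure: 6.5 + 4.5 + 1.5 + 3 = 15.5 nights.
After the second batch: Gamma(46 + 210, 22 + 15.5) = Gamma(256, 75/2).
Posterior mean = α'/β' = 256/(75/2) = 512/75.

512/75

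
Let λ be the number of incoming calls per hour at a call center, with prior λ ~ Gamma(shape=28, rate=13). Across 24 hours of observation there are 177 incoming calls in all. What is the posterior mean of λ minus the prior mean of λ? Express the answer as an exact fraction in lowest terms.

1629/481

Total count 177 over total exposure 24 hours.
Gamma(α, β) with Poisson data over total exposure Σt gives posterior Gamma(α+Σx, β+Σt) = Gamma(205, 37).
Posterior mean = 205/37 = 205/37; prior mean = 28/13 = 28/13. Difference = 205/37 − 28/13 = 1629/481.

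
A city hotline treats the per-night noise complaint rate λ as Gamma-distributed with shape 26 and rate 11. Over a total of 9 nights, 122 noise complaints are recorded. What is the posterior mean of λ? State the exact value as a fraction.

37/5

Total count 122 over total exposure 9 nights.
By Gamma–Poisson conjugacy, the posterior is Gamma(α + Σx, β + Σt) = Gamma(26 + 122, 11 + 9) = Gamma(148, 20).
Posterior mean = α'/β' = 148/20 = 37/5.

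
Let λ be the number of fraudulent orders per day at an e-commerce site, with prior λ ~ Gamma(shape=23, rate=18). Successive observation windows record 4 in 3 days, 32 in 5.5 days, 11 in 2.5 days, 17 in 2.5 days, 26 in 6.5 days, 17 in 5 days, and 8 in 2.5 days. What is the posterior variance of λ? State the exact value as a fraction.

Total count: 4 + 32 + 11 + 17 + 26 + 17 + 8 = 115.
Total exposure: 3 + 5.5 + 2.5 + 2.5 + 6.5 + 5 + 2.5 = 27.5 days.
By Gamma–Poisson conjugacy, the posterior is Gamma(α + Σx, β + Σt) = Gamma(23 + 115, 18 + 27.5) = Gamma(138, 91/2).
Posterior variance = α'/β'² = 138/(8281/4) = 552/8281.

552/8281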